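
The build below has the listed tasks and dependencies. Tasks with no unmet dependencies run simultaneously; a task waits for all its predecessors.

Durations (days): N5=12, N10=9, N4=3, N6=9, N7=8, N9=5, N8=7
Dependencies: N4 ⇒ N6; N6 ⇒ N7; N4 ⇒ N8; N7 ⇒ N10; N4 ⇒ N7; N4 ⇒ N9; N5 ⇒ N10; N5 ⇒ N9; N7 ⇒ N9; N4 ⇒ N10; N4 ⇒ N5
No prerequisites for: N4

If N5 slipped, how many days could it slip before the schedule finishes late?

5

The longest chain is N4→N6→N7→N10 = 3+9+8+9 = 29; overall finish 29 days.
N5 finishes as early as 15 and must finish by 20.
So N5 can slip 20 − 15 = 5 days.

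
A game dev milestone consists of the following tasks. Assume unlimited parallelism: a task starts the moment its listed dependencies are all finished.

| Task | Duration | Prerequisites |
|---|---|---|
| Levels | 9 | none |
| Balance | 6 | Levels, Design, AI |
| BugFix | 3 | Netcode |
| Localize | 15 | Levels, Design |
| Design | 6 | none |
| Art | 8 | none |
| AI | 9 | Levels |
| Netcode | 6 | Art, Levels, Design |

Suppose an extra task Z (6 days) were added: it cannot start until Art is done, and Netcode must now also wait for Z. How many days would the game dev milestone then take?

24

Originally the game dev milestone takes 24 days.
With Z inserted, Netcode now waits for max(Art, Levels, Design, Z).
New critical path: Levels→AI→Balance = 9+9+6 = 24 ⇒ 24 days.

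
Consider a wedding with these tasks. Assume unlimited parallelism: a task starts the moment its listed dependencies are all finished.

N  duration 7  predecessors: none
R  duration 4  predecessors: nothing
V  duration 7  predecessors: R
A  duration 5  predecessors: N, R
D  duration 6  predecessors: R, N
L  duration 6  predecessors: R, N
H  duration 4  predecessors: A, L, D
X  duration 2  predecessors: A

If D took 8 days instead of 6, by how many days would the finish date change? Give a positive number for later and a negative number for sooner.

Critical path before the change: N→D→H = 7+6+4 = 17 giving 17 days.
D is on the critical path; changing it to 8 makes that path 19 days.
The critical path is still N→D→H; finish is now 19 days.
Change in finish: 19 − 17 = +2 days.

2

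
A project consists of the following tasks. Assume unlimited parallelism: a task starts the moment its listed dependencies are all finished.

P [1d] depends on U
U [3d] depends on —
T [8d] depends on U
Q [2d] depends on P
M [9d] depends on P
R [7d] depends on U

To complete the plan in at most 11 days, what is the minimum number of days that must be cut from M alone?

2

Current finish: 13 days; target: 11.
M is on every critical path, so each day cut from M cuts the finish by one (this holds down to a finish of 11).
Need 13 − 11 = 2 days off M → M becomes 7 days, finish becomes 11.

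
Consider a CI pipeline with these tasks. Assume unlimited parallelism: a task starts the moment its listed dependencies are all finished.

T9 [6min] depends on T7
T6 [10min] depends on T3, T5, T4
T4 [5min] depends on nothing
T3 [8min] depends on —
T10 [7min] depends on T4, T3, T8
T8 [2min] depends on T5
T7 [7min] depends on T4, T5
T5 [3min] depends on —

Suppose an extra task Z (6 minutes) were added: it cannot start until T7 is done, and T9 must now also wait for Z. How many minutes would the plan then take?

24

Originally the plan takes 18 minutes.
With Z inserted, T9 now waits for max(T7, Z).
New critical path: T4→T7→Z→T9 = 5+7+6+6 = 24 ⇒ 24 minutes.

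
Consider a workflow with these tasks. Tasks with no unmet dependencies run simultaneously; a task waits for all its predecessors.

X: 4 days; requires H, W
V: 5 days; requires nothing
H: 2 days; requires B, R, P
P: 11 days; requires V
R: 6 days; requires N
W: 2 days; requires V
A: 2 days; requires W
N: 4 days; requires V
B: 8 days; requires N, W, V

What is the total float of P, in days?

The longest chain is V→N→B→H→X = 5+4+8+2+4 = 23; overall finish 23 days.
P finishes as early as 16 and must finish by 17.
So P can slip 17 − 16 = 1 day.

1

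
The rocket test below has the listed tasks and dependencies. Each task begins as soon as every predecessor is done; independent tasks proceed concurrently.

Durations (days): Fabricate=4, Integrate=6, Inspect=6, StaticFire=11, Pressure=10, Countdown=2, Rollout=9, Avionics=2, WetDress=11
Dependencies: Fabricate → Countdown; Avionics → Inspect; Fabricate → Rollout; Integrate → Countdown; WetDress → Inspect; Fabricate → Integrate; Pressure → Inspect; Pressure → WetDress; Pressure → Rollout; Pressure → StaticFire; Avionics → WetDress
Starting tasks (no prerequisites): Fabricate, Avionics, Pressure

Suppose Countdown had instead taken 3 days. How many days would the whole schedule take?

27

As given, the longest chain is Pressure→WetDress→Inspect = 10+11+6 = 27, so the finish is 27 days.
Countdown is off the critical path — its longest chain is 12 days, giving 15 of slack.
The critical path is still Pressure→WetDress→Inspect; finish is now 27 days.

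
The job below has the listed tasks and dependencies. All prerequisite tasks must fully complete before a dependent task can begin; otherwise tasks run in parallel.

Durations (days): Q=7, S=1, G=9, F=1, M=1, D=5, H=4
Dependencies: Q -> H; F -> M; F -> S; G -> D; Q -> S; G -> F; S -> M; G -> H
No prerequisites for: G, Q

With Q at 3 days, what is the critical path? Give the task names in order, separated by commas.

As given, the longest chain is G→D = 9+5 = 14, so the finish is 14 days.
Q has 3 days of float (longest path through it is 11).
No other chain overtakes it, so the finish is 14 days.

G, D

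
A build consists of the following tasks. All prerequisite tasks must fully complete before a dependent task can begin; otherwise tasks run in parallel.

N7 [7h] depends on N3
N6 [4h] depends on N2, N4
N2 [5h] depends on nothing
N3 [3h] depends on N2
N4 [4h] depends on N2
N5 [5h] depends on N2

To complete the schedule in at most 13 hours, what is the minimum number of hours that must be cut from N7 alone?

Current finish: 15 hours; target: 13.
N7 is on every critical path, so each hour cut from N7 cuts the finish by one (this holds down to a finish of 13).
Need 15 − 13 = 2 hours off N7 → N7 becomes 5 hours, finish becomes 13.

2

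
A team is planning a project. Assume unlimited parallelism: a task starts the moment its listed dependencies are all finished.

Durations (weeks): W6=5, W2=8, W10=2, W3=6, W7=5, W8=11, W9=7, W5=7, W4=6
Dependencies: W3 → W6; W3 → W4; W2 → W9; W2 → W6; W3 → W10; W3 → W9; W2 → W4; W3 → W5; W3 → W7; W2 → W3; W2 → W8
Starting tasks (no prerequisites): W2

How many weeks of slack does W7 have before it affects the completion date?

The longest chain is W2→W3→W5 = 8+6+7 = 21; overall finish 21 weeks.
Longest path through W7: 19 weeks (earliest finish 19, latest finish 21).
Slack of W7 = 16 − 14 = 2 weeks.

2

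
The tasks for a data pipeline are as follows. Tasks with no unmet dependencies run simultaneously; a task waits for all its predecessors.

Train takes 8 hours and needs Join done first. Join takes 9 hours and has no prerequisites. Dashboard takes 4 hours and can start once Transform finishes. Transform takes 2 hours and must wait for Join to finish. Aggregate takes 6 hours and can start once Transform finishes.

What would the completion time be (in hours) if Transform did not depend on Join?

Original critical path: Join→Transform→Aggregate = 9+2+6 = 17 ⇒ 17 hours.
Without Join→Transform, Transform's earliest start moves from 9 to 0.
New critical path: Join→Train = 9+8 = 17 ⇒ 17 hours.

17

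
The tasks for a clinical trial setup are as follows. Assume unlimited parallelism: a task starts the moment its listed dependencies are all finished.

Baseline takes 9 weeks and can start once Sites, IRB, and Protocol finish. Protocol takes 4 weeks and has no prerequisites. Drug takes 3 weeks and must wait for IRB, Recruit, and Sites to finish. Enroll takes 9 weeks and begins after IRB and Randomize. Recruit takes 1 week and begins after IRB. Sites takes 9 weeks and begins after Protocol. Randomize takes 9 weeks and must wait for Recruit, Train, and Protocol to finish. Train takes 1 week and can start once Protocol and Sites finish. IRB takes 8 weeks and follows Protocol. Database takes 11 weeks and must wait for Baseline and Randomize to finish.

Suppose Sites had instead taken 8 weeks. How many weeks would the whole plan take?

Actual critical path: Protocol→Sites→Train→Randomize→Database = 4+9+1+9+11 = 34 ⇒ 34 weeks.
Sites is on the critical path; changing it to 8 makes that path 33 weeks.
The binding chain switches to Protocol→IRB→Recruit→Randomize→Database = 4+8+1+9+11 = 33; finish 33 weeks.

33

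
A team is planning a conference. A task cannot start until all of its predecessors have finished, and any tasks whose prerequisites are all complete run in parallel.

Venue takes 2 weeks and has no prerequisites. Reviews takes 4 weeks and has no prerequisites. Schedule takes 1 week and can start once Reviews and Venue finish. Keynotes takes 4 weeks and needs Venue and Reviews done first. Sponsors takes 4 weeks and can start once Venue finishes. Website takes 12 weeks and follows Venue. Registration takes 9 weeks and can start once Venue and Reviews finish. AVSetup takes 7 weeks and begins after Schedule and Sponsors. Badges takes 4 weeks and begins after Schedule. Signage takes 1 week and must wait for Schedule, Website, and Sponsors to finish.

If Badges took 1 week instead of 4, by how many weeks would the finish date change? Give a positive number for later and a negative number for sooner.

Critical path before the change: Venue→Website→Signage = 2+12+1 = 15 giving 15 weeks.
The longest path through Badges is only 9 weeks, so Badges has float 6.
That remains the longest chain; total 15 weeks.
Change in finish: 15 − 15 = +0 weeks.

0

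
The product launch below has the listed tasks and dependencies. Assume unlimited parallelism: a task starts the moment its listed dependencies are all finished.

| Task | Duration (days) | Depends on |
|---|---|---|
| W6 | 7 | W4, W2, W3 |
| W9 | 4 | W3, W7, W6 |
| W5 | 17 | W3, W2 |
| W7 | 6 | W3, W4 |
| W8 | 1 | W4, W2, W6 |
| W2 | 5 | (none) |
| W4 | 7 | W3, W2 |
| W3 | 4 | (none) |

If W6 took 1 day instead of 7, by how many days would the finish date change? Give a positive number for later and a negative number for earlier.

The binding path is W2→W4→W6→W9 = 5+7+7+4 = 23; finish at 23 days.
Since W6 is critical, the -6 change carries straight to that chain (now 17 days).
Now W2→W4→W7→W9 = 5+7+6+4 = 22 is longest, so the finish becomes 22 days.
Change in finish: 22 − 23 = -1 days.

-1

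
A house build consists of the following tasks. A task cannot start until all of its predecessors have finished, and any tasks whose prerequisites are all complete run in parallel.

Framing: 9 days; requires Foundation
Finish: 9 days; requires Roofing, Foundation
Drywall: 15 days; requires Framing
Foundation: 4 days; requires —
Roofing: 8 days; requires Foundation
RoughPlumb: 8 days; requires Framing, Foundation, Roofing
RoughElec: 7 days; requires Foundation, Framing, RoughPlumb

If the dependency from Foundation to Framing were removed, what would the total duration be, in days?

Original critical path: Foundation→Framing→RoughPlumb→RoughElec = 4+9+8+7 = 28 ⇒ 28 days.
Without Foundation→Framing, Framing's earliest start moves from 4 to 0.
New critical path: Foundation→Roofing→RoughPlumb→RoughElec = 4+8+8+7 = 27 ⇒ 27 days.

27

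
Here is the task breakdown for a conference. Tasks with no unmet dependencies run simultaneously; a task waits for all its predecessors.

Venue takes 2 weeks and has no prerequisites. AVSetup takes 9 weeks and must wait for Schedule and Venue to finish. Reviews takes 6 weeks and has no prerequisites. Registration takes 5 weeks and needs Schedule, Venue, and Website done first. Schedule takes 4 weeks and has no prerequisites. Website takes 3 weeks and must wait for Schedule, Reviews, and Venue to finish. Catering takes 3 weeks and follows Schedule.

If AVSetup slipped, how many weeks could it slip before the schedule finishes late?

1

The longest chain is Reviews→Website→Registration = 6+3+5 = 14; overall finish 14 weeks.
The longest chain containing AVSetup totals 13 weeks.
So AVSetup can slip 14 − 13 = 1 week.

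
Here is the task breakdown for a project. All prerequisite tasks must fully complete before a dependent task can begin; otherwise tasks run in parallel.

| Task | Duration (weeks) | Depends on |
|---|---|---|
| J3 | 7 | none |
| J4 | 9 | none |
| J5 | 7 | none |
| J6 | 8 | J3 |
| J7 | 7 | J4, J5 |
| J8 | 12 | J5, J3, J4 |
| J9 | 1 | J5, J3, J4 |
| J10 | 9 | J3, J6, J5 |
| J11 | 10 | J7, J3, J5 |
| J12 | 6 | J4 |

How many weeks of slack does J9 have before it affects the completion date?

16

The longest chain is J4→J7→J11 = 9+7+10 = 26; overall finish 26 weeks.
Longest path through J9: 10 weeks (earliest finish 10, latest finish 26).
So J9 can slip 26 − 10 = 16 weeks.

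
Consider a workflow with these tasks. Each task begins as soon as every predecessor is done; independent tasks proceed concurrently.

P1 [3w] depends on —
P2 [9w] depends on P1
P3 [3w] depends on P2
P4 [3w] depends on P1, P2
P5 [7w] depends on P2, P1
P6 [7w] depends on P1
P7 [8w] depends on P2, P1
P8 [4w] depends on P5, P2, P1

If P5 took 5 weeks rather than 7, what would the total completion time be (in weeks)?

21

Baseline: P1→P2→P5→P8 = 3+9+7+4 = 23 → 23 weeks.
P5 is on the critical path; changing it to 5 makes that path 21 weeks.
No other chain overtakes it, so the finish is 21 weeks.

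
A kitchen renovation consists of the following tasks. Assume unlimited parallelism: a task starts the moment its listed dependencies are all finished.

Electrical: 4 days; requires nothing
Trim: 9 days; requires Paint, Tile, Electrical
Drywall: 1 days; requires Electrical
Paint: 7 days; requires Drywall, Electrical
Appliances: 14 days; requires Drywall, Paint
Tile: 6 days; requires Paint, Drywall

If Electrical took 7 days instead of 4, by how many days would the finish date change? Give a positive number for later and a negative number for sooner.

3

Actual critical path: Electrical→Drywall→Paint→Tile→Trim = 4+1+7+6+9 = 27 ⇒ 27 days.
Electrical lies on that path, so at 7 days the path becomes 30 days.
That remains the longest chain; total 30 days.
Change in finish: 30 − 27 = +3 days.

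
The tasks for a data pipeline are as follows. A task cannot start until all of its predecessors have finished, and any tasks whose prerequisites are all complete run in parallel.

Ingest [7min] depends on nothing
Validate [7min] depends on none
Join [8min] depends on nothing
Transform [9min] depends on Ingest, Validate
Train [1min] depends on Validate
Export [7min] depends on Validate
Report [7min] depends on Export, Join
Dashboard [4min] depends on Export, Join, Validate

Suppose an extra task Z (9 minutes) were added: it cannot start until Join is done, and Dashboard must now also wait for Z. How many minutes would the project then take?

Originally the project takes 21 minutes.
With Z inserted, Dashboard now waits for max(Export, Join, Validate, Z).
New critical path: Validate→Export→Report = 7+7+7 = 21 ⇒ 21 minutes.

21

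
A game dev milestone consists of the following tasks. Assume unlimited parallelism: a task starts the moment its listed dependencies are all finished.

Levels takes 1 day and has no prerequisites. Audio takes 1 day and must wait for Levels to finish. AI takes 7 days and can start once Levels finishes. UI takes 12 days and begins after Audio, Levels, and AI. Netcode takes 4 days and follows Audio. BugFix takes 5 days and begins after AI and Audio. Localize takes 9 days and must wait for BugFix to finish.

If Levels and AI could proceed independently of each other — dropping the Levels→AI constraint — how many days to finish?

Original critical path: Levels→AI→BugFix→Localize = 1+7+5+9 = 22 ⇒ 22 days.
Without Levels→AI, AI's earliest start moves from 1 to 0.
New critical path: AI→BugFix→Localize = 7+5+9 = 21 ⇒ 21 days.

21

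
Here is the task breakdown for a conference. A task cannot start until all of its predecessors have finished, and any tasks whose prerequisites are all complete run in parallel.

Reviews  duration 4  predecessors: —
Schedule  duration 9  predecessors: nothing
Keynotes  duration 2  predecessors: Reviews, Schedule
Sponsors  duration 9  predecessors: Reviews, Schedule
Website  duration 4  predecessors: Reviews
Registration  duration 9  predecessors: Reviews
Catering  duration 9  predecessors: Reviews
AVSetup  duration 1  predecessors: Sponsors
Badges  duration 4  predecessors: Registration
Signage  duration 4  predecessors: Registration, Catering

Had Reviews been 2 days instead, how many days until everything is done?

The binding path is Schedule→Sponsors→AVSetup = 9+9+1 = 19; finish at 19 days.
The longest path through Reviews is only 17 days, so Reviews has float 2.
That remains the longest chain; total 19 days.

19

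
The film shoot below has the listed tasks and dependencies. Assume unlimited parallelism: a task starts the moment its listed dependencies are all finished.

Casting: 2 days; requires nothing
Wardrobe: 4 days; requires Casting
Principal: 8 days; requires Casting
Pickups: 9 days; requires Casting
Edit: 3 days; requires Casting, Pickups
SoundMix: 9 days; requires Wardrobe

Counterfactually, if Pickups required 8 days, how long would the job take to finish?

As given, the longest chain is Casting→Wardrobe→SoundMix = 2+4+9 = 15, so the finish is 15 days.
Pickups is off the critical path — its longest chain is 14 days, giving 1 of slack.
That remains the longest chain; total 15 days.

15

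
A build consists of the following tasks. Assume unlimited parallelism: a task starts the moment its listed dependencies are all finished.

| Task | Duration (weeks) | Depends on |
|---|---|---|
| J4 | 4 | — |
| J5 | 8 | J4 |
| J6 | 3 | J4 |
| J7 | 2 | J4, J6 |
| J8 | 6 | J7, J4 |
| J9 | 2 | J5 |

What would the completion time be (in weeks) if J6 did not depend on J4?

Before: longest chain J4→J6→J7→J8 = 4+3+2+6 = 15, finish 15.
Without J4→J6, J6's earliest start moves from 4 to 0.
The longest chain is now J4→J5→J9 = 4+8+2 = 14, so the plan takes 14 weeks.

14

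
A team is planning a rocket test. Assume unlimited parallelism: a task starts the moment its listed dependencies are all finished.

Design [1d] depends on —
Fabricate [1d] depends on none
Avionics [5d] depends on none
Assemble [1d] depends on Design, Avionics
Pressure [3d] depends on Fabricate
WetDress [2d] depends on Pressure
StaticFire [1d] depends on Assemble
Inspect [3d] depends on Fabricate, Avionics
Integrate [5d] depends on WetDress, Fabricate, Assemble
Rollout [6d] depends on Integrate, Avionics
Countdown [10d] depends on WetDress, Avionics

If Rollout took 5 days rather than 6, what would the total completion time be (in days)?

16

Critical path before the change: Fabricate→Pressure→WetDress→Integrate→Rollout = 1+3+2+5+6 = 17 giving 17 days.
Rollout is on the critical path; changing it to 5 makes that path 16 days.
That remains the longest chain; total 16 days.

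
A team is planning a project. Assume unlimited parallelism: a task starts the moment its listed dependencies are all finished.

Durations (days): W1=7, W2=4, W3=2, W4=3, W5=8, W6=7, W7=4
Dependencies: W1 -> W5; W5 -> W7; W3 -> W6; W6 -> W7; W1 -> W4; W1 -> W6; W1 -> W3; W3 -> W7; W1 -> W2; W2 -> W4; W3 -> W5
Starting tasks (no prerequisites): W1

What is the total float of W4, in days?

7

Critical path: W1→W3→W5→W7 = 7+2+8+4 = 21, so the finish is 21 days.
W4 finishes as early as 14 and must finish by 21.
So W4 can slip 21 − 14 = 7 days.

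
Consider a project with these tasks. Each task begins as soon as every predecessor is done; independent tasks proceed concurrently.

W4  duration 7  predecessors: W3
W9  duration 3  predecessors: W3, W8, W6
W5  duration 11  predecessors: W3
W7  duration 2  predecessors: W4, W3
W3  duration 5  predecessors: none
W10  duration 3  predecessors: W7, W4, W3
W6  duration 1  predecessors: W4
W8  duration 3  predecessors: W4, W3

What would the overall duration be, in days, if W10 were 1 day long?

Actual critical path: W3→W4→W8→W9 = 5+7+3+3 = 18 ⇒ 18 days.
The longest path through W10 is only 17 days, so W10 has float 1.
No other chain overtakes it, so the finish is 18 days.

18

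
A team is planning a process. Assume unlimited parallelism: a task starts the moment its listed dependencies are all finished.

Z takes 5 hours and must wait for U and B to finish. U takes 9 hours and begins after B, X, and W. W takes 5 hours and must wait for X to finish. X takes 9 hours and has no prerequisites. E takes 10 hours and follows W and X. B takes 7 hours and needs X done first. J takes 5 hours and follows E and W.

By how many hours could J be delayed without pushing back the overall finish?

Critical path: X→B→U→Z = 9+7+9+5 = 30, so the finish is 30 hours.
J finishes as early as 29 and must finish by 30.
So J can slip 30 − 29 = 1 hour.

1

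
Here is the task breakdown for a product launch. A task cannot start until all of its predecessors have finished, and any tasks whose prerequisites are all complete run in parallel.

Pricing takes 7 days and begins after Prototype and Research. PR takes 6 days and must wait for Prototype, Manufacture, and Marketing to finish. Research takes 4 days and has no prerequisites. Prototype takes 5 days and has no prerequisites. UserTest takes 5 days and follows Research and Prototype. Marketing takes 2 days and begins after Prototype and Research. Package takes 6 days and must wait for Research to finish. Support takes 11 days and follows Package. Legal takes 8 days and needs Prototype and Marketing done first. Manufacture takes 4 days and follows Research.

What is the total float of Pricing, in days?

Research→Package→Support = 4+6+11 = 21 sets the makespan at 21 days.
The longest chain containing Pricing totals 12 days.
So Pricing can slip 21 − 12 = 9 days.

9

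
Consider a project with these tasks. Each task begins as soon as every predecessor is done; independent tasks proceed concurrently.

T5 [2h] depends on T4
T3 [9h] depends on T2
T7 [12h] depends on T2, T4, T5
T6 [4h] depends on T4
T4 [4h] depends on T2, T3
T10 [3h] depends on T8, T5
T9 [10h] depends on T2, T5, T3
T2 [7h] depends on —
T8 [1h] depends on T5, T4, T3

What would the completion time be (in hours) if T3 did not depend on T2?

Before: longest chain T2→T3→T4→T5→T7 = 7+9+4+2+12 = 34, finish 34.
Without T2→T3, T3's earliest start moves from 7 to 0.
New critical path: T3→T4→T5→T7 = 9+4+2+12 = 27 ⇒ 27 hours.

27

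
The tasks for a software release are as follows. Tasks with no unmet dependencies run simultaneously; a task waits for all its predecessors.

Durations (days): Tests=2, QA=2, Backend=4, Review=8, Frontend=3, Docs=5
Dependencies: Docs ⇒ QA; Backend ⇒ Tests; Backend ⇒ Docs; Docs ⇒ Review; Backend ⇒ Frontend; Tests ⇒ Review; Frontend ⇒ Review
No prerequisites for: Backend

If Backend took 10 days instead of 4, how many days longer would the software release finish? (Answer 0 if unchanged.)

6

Actual critical path: Backend→Docs→Review = 4+5+8 = 17 ⇒ 17 days.
Backend is on the critical path; changing it to 10 makes that path 23 days.
The critical path is still Backend→Docs→Review; finish is now 23 days.
Change in finish: 23 − 17 = +6 days.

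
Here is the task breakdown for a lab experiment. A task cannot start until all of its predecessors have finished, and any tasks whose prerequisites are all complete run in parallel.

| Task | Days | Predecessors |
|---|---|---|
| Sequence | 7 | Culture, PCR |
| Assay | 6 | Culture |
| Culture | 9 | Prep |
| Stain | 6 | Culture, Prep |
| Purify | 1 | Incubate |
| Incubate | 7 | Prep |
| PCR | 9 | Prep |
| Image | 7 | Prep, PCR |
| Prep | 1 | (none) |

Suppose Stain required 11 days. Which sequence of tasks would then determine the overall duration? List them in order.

Baseline: Prep→Culture→Sequence = 1+9+7 = 17 → 17 days.
Stain is off the critical path — its longest chain is 16 days, giving 1 of slack.
The binding chain switches to Prep→Culture→Stain = 1+9+11 = 21; finish 21 days.

Prep, Culture, Stain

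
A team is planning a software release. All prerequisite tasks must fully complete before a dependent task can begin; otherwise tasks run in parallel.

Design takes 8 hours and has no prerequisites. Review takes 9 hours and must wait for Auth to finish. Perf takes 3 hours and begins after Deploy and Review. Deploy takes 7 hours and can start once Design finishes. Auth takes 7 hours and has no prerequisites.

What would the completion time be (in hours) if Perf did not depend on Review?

18

With the dependency in place, Auth→Review→Perf = 7+9+3 = 19 sets the finish at 19 hours.
Without Review→Perf, Perf's earliest start moves from 16 to 15.
New critical path: Design→Deploy→Perf = 8+7+3 = 18 ⇒ 18 hours.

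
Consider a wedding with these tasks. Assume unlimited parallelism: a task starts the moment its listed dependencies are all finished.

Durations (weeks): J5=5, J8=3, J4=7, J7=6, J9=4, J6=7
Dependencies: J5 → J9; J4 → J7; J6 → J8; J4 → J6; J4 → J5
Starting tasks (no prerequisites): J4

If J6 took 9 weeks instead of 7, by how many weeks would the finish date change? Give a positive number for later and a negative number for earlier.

2

Actual critical path: J4→J6→J8 = 7+7+3 = 17 ⇒ 17 weeks.
J6 lies on that path, so at 9 weeks the path becomes 19 weeks.
That remains the longest chain; total 19 weeks.
Change in finish: 19 − 17 = +2 weeks.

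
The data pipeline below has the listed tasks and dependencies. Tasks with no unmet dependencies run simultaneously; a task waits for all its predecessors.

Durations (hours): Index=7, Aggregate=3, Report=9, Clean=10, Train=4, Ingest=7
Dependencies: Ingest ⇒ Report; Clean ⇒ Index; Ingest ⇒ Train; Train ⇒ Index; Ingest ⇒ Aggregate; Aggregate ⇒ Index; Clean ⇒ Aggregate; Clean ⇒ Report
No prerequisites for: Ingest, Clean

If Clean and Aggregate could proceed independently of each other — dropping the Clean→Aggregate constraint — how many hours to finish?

With the dependency in place, Clean→Aggregate→Index = 10+3+7 = 20 sets the finish at 20 hours.
Without Clean→Aggregate, Aggregate's earliest start moves from 10 to 7.
After: Clean→Report = 10+9 = 19 → 19 hours.

19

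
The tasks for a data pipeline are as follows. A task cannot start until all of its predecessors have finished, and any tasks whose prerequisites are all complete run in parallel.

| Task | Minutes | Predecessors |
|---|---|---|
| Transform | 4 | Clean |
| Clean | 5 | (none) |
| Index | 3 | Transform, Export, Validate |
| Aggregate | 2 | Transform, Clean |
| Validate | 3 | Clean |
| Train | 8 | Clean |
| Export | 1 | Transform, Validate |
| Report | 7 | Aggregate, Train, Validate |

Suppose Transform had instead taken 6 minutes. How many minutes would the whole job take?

Critical path before the change: Clean→Train→Report = 5+8+7 = 20 giving 20 minutes.
Transform is off the critical path — its longest chain is 18 minutes, giving 2 of slack.
Now Clean→Transform→Aggregate→Report = 5+6+2+7 = 20 is longest, so the finish becomes 20 minutes.

20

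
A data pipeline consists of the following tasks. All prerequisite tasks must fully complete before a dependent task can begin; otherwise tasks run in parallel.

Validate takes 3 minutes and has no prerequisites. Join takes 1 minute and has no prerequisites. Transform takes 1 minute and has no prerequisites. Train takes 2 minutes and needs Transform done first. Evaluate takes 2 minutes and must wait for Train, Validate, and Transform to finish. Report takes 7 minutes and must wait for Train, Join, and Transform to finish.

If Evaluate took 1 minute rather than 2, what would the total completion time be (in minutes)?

10

Baseline: Transform→Train→Report = 1+2+7 = 10 → 10 minutes.
Evaluate has 5 minutes of float (longest path through it is 5).
That remains the longest chain; total 10 minutes.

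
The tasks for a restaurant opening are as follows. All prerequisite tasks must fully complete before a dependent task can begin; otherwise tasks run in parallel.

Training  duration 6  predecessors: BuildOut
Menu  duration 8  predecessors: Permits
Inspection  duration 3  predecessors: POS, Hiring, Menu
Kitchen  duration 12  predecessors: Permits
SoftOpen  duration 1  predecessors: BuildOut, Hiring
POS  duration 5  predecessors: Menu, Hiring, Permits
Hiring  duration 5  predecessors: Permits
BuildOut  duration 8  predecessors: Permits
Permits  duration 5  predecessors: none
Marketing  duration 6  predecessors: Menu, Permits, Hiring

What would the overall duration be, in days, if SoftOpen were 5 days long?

21

Baseline: Permits→Menu→POS→Inspection = 5+8+5+3 = 21 → 21 days.
SoftOpen has 7 days of float (longest path through it is 14).
The critical path is still Permits→Menu→POS→Inspection; finish is now 21 days.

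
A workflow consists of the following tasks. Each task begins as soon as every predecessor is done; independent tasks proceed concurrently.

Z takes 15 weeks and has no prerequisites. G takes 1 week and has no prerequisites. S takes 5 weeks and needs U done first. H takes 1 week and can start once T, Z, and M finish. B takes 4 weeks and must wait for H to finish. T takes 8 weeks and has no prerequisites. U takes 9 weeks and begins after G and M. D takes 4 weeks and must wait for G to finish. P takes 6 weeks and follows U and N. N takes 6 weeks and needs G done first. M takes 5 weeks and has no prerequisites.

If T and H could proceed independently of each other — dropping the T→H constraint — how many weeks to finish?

20

With the dependency in place, M→U→P = 5+9+6 = 20 sets the finish at 20 weeks.
Dropping T→H doesn't change H's earliest start (15); another predecessor still binds.
New critical path: M→U→P = 5+9+6 = 20 ⇒ 20 weeks.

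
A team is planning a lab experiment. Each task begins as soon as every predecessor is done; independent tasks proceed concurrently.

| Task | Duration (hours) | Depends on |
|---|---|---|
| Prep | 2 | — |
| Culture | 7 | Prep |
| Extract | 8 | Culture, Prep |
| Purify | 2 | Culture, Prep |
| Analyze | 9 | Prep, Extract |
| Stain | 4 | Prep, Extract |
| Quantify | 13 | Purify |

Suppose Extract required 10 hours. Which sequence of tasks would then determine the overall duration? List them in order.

As given, the longest chain is Prep→Culture→Extract→Analyze = 2+7+8+9 = 26, so the finish is 26 hours.
Extract lies on that path, so at 10 hours the path becomes 28 hours.
That remains the longest chain; total 28 hours.

Prep, Culture, Extract, Analyze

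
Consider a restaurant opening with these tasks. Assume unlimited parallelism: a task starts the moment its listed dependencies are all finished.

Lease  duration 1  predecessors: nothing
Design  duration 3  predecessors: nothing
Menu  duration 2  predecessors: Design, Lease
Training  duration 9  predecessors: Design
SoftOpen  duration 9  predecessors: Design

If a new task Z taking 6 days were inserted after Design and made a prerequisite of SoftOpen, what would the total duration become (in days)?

18

Originally the restaurant opening takes 12 days.
With Z inserted, SoftOpen now waits for max(Design, Z).
New critical path: Design→Z→SoftOpen = 3+6+9 = 18 ⇒ 18 days.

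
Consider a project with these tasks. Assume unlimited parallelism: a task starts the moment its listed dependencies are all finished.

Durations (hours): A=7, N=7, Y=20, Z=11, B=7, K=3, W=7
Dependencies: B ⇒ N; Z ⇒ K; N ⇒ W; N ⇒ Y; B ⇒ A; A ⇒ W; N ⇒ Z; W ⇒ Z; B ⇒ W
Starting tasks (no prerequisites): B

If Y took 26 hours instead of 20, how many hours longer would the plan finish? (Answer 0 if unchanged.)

5

Baseline: B→A→W→Z→K = 7+7+7+11+3 = 35 → 35 hours.
Y has 1 hour of float (longest path through it is 34).
The binding chain switches to B→N→Y = 7+7+26 = 40; finish 40 hours.
Change in finish: 40 − 35 = +5 hours.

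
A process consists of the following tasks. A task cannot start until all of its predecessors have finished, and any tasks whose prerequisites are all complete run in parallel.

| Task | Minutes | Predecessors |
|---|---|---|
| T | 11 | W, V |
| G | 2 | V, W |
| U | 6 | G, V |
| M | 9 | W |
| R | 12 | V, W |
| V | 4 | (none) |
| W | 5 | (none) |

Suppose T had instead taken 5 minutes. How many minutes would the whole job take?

17

Baseline: W→R = 5+12 = 17 → 17 minutes.
The longest path through T is only 16 minutes, so T has float 1.
No other chain overtakes it, so the finish is 17 minutes.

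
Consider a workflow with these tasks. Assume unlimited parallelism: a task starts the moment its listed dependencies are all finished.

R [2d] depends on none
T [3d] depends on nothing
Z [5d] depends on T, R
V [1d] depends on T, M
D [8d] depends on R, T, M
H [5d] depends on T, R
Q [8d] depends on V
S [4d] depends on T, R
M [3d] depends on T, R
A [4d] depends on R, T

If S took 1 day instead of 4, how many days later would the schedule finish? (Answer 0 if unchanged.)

The binding path is T→M→V→Q = 3+3+1+8 = 15; finish at 15 days.
S is off the critical path — its longest chain is 7 days, giving 8 of slack.
That remains the longest chain; total 15 days.
Change in finish: 15 − 15 = +0 days.

0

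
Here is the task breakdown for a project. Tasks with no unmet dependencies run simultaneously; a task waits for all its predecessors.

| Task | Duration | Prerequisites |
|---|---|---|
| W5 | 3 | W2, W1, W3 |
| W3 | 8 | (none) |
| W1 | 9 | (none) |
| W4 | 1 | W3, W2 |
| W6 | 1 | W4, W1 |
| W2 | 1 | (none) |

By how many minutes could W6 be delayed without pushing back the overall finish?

Critical path: W1→W5 = 9+3 = 12, so the finish is 12 minutes.
The longest chain containing W6 totals 10 minutes.
Slack of W6 = 11 − 9 = 2 minutes.

2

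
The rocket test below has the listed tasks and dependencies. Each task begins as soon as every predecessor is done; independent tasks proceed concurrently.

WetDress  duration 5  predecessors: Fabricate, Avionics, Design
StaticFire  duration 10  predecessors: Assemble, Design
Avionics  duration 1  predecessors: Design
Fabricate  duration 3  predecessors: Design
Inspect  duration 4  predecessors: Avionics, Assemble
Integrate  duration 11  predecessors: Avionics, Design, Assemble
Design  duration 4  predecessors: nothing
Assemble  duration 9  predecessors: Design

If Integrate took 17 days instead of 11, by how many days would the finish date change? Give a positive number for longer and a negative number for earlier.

6

As given, the longest chain is Design→Assemble→Integrate = 4+9+11 = 24, so the finish is 24 days.
Integrate is on the critical path; changing it to 17 makes that path 30 days.
The critical path is still Design→Assemble→Integrate; finish is now 30 days.
Change in finish: 30 − 24 = +6 days.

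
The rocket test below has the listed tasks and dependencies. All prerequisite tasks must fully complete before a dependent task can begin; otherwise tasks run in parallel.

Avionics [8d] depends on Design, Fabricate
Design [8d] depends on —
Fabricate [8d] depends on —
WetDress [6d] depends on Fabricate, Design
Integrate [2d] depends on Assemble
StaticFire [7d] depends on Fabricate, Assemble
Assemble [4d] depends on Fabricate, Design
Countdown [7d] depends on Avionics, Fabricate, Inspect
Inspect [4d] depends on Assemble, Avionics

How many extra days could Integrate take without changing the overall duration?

The longest chain is Design→Avionics→Inspect→Countdown = 8+8+4+7 = 27; overall finish 27 days.
The longest chain containing Integrate totals 14 days.
Float = 27 − 14 = 13.

13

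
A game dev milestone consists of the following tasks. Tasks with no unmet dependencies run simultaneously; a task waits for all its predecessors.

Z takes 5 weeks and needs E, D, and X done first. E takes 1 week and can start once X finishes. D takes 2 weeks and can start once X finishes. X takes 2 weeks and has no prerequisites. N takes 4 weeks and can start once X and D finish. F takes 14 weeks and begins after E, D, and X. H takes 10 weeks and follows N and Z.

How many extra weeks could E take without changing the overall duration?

The longest chain is X→D→Z→H = 2+2+5+10 = 19; overall finish 19 weeks.
Longest path through E: 18 weeks (earliest finish 3, latest finish 4).
Slack of E = 3 − 2 = 1 week.

1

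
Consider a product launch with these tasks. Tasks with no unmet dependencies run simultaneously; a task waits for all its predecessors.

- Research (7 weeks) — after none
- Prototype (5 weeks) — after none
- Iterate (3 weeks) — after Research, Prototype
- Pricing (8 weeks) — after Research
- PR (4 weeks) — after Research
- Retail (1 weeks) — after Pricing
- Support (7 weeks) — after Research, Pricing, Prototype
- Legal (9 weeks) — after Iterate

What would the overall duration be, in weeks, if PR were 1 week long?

22

As given, the longest chain is Research→Pricing→Support = 7+8+7 = 22, so the finish is 22 weeks.
PR is off the critical path — its longest chain is 11 weeks, giving 11 of slack.
The critical path is still Research→Pricing→Support; finish is now 22 weeks.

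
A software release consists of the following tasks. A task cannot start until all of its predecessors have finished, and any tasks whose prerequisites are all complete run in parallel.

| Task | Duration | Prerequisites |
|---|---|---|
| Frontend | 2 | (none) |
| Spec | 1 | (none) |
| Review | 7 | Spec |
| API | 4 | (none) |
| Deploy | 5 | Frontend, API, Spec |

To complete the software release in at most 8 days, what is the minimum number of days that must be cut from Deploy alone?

Current finish: 9 days; target: 8.
Deploy is on every critical path, so each day cut from Deploy cuts the finish by one (this holds down to a finish of 8).
Need 9 − 8 = 1 day off Deploy → Deploy becomes 4 days, finish becomes 8.

1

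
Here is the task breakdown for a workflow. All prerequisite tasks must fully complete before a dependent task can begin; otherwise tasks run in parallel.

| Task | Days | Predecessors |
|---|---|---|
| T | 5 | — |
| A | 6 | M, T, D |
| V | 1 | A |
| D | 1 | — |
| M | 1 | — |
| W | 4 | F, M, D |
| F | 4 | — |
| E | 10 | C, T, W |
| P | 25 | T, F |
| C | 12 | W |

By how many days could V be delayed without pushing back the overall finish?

18

Critical path: T→P = 5+25 = 30, so the finish is 30 days.
V finishes as early as 12 and must finish by 30.
Float = 30 − 12 = 18.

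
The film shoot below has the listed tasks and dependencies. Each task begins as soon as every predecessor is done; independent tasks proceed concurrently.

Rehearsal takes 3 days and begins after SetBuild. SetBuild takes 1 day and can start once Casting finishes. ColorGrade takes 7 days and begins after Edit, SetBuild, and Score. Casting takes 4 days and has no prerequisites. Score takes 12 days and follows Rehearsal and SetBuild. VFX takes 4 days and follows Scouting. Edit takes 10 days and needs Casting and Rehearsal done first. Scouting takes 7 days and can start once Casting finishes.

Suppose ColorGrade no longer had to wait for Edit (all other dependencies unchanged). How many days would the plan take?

Original critical path: Casting→SetBuild→Rehearsal→Score→ColorGrade = 4+1+3+12+7 = 27 ⇒ 27 days.
Dropping Edit→ColorGrade doesn't change ColorGrade's earliest start (20); another predecessor still binds.
New critical path: Casting→SetBuild→Rehearsal→Score→ColorGrade = 4+1+3+12+7 = 27 ⇒ 27 days.

27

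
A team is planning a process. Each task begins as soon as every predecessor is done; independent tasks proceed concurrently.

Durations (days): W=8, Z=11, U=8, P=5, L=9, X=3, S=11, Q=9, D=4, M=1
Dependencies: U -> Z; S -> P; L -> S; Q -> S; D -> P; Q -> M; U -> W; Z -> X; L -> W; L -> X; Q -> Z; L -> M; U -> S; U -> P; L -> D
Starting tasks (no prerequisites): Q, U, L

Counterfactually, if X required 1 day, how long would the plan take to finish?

Critical path before the change: Q→S→P = 9+11+5 = 25 giving 25 days.
X is off the critical path — its longest chain is 23 days, giving 2 of slack.
The critical path is still Q→S→P; finish is now 25 days.

25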